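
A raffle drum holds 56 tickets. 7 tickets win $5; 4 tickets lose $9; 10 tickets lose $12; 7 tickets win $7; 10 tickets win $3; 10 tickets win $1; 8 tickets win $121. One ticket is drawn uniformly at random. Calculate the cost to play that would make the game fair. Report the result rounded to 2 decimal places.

$16.71

E[payout] = (7/56)·5 + (4/56)·(-9) + (10/56)·(-12) + (7/56)·7 + (10/56)·3 + (10/56)·1 + (8/56)·121 = 117/7
Fair fee = E[payout] = 117/7 ≈ $16.71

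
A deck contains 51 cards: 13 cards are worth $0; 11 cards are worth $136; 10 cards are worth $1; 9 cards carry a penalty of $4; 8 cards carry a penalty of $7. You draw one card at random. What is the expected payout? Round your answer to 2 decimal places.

$27.73

E[payout] = (13/51)·0 + (11/51)·136 + (10/51)·1 + (9/51)·(-4) + (8/51)·(-7) = 1414/51
≈ $27.73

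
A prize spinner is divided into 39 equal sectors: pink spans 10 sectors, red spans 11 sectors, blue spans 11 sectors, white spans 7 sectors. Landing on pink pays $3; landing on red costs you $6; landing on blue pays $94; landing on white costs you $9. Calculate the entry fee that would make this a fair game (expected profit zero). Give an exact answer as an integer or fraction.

E[payout] = (10/39)·3 + (11/39)·(-6) + (11/39)·94 + (7/39)·(-9) = 935/39
Fair fee = E[payout] = 935/39

935/39 dollars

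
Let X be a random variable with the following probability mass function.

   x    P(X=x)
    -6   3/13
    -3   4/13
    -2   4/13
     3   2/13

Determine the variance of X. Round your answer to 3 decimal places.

7.633

E[X] = (3/13)·(-6) + (4/13)·(-3) + (4/13)·(-2) + (2/13)·3 = -32/13
E[X²] = (3/13)·36 + (4/13)·9 + (4/13)·4 + (2/13)·9 = 178/13
Var(X) = 178/13 − (-32/13)² = 1290/169 ≈ 7.633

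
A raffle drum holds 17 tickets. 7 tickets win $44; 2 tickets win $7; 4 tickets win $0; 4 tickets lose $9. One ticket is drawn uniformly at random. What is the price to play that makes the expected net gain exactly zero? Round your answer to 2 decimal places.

E[payout] = (7/17)·44 + (2/17)·7 + (4/17)·0 + (4/17)·(-9) = 286/17
Fair fee = E[payout] = 286/17 ≈ $16.82

$16.82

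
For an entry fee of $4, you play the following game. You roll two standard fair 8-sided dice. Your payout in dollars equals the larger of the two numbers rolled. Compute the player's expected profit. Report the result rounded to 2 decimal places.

Distribution of the larger of the two numbers rolled: 1 w.p. 1/64, 2 w.p. 3/64, 3 w.p. 5/64, 4 w.p. 7/64, 5 w.p. 9/64, 6 w.p. 11/64, …
E[payout] = (1/64)·1 + (3/64)·2 + (5/64)·3 + (7/64)·4 + (9/64)·5 + (11/64)·6 + (13/64)·7 + (15/64)·8 = 93/16
Expected profit = 93/16 − 4 = 29/16 ≈ $1.81

$1.81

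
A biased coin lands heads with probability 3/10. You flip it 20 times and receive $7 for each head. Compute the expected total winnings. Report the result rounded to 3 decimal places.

$42.000

E[#heads] = 20·3/10 = 6 (linearity over flips).
E[winnings] = 7·6 = 42.
≈ 42.000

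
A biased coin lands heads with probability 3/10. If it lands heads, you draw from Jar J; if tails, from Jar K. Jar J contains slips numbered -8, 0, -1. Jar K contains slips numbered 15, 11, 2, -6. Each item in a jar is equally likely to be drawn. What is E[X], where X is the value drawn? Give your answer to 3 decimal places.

E[X | Jar J] = (-8 + 0 − 1)/3 = -3
E[X | Jar K] = (15 + 11 + 2 − 6)/4 = 11/2
E[X] = (3/10)·(-3) + (7/10)·11/2 = 59/20 ≈ 2.950

2.950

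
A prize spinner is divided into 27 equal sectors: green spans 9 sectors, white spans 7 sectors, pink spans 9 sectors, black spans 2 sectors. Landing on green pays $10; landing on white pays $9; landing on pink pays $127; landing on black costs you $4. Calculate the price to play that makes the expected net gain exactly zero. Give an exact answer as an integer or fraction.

1288/27 dollars

E[payout] = (9/27)·10 + (7/27)·9 + (9/27)·127 + (2/27)·(-4) = 1288/27
Fair fee = E[payout] = 1288/27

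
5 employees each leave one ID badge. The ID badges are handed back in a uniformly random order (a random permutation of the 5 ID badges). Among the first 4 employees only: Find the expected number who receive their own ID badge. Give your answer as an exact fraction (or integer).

Let Xᵢ = 1 if person i gets their own ID badge. For each i, P(Xᵢ=1) = 1/5.
By linearity of expectation, E[X₁+…+X_4] = 4·(1/5) = 4/5.

4/5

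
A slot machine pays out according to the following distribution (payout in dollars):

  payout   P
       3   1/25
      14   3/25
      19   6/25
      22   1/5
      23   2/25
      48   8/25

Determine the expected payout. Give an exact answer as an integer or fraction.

E[X] = (1/25)·3 + (3/25)·14 + (6/25)·19 + (1/5)·22 + (2/25)·23 + (8/25)·48
     = 699/25

699/25 dollars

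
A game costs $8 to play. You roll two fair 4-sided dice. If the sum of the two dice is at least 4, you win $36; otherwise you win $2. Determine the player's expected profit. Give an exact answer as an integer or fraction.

173/8 dollars

E[payout] = (3/16)·2 + (13/16)·36 = 237/8
Expected profit = 237/8 − 8 = 173/8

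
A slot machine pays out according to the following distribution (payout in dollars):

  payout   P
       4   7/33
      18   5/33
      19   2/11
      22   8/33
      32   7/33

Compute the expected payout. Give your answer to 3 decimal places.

E[X] = (7/33)·4 + (5/33)·18 + (2/11)·19 + (8/33)·22 + (7/33)·32
     = 632/33 ≈ 19.152

$19.152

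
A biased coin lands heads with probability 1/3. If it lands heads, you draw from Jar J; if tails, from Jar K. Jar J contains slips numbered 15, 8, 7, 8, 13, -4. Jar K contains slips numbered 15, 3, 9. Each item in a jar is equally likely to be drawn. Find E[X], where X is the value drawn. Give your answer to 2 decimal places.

8.61

E[X | Jar J] = (15 + 8 + 7 + 8 + 13 − 4)/6 = 47/6
E[X | Jar K] = (15 + 3 + 9)/3 = 9
E[X] = (1/3)·47/6 + (2/3)·9 = 155/18 ≈ 8.61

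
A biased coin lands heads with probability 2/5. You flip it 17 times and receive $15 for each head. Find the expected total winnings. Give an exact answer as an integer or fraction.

$102

E[#heads] = 17·2/5 = 34/5 (linearity over flips).
E[winnings] = 15·34/5 = 102.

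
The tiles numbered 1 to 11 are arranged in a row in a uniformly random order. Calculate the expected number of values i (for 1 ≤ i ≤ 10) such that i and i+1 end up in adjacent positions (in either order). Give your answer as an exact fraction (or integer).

20/11

For each i ∈ {1,…,10}, let Xᵢ = 1 if i and i+1 are adjacent. P(Xᵢ=1) = 2·(11−1)!/11! = 2/11.
By linearity, E[ΣXᵢ] = (10)·(2/11) = 20/11.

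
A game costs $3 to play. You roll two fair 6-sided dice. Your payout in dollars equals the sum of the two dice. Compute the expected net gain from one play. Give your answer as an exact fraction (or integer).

Distribution of the sum of the two dice: 2 w.p. 1/36, 3 w.p. 1/18, 4 w.p. 1/12, 5 w.p. 1/9, 6 w.p. 5/36, 7 w.p. 1/6, …
E[payout] = (1/36)·2 + (1/18)·3 + (1/12)·4 + (1/9)·5 + (5/36)·6 + (1/6)·7 + (5/36)·8 + (1/9)·9 + (1/12)·10 + (1/18)·11 + (1/36)·12 = 7
Expected profit = 7 − 3 = 4

$4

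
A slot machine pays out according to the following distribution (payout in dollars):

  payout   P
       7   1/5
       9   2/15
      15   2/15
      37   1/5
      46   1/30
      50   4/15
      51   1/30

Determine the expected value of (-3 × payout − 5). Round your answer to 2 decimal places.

-90.70

E[-3x-5] = (1/5)·(-26) + (2/15)·(-32) + (2/15)·(-50) + (1/5)·(-116) + (1/30)·(-143) + (4/15)·(-155) + (1/30)·(-158)
     = -907/10 ≈ -90.70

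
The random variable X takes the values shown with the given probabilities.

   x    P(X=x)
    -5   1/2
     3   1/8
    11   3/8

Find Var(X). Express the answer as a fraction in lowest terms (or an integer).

55

E[X] = (1/2)·(-5) + (1/8)·3 + (3/8)·11 = 2
E[X²] = (1/2)·25 + (1/8)·9 + (3/8)·121 = 59
Var(X) = 59 − (2)² = 55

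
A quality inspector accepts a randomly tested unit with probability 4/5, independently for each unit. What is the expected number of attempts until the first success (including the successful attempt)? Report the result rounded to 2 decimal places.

1.25

For a geometric distribution, E[trials] = 1/p = 1/(4/5) = 5/4.
≈ 1.25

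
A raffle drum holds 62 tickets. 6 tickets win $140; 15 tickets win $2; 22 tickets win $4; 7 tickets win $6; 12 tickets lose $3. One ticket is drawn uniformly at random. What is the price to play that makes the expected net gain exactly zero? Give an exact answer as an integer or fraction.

E[payout] = (6/62)·140 + (15/62)·2 + (22/62)·4 + (7/62)·6 + (12/62)·(-3) = 482/31
Fair fee = E[payout] = 482/31

482/31 dollars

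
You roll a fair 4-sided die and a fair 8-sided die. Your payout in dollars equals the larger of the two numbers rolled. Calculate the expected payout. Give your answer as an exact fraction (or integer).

Distribution of the larger of the two numbers rolled: 1 w.p. 1/32, 2 w.p. 3/32, 3 w.p. 5/32, 4 w.p. 7/32, 5 w.p. 1/8, 6 w.p. 1/8, …
E[payout] = (1/32)·1 + (3/32)·2 + (5/32)·3 + (7/32)·4 + (1/8)·5 + (1/8)·6 + (1/8)·7 + (1/8)·8 = 77/16

77/16 dollars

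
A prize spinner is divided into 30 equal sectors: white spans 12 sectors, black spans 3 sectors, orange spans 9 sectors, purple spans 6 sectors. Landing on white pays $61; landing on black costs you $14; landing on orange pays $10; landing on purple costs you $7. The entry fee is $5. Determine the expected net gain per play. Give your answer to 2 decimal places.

E[payout] = (12/30)·61 + (3/30)·(-14) + (9/30)·10 + (6/30)·(-7) = 123/5
Expected profit = 123/5 − 5 = 98/5 ≈ $19.60

$19.60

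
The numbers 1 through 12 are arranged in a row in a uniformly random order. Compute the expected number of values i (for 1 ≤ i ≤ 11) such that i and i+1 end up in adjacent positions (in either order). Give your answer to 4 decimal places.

1.8333

For each i ∈ {1,…,11}, let Xᵢ = 1 if i and i+1 are adjacent. P(Xᵢ=1) = 2·(12−1)!/12! = 2/12.
By linearity, E[ΣXᵢ] = (11)·(2/12) = 11/6.
≈ 1.8333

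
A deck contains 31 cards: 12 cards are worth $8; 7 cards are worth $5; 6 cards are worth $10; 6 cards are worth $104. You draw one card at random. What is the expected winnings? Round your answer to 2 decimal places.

$26.29

E[payout] = (12/31)·8 + (7/31)·5 + (6/31)·10 + (6/31)·104 = 815/31
≈ $26.29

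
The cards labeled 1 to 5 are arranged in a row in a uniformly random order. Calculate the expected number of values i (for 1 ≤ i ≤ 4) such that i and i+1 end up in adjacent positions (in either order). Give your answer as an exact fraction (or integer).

8/5

For each i ∈ {1,…,4}, let Xᵢ = 1 if i and i+1 are adjacent. P(Xᵢ=1) = 2·(5−1)!/5! = 2/5.
By linearity, E[ΣXᵢ] = (4)·(2/5) = 8/5.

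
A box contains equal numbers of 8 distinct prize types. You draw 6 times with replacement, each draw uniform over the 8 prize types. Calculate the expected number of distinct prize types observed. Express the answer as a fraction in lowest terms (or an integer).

144495/32768

Let Xⱼ=1 if type j appears at least once. P(Xⱼ=1) = 1 − ((8−1)/8)^6 = 144495/262144.
E[#distinct] = 8·144495/262144 = 144495/32768.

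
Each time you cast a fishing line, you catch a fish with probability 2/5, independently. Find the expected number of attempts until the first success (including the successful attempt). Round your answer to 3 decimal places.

For a geometric distribution, E[trials] = 1/p = 1/(2/5) = 5/2.
≈ 2.500

2.500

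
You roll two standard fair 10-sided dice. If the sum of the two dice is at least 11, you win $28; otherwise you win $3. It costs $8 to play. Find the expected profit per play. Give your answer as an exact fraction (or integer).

E[payout] = (9/20)·3 + (11/20)·28 = 67/4
Expected profit = 67/4 − 8 = 35/4

35/4 dollars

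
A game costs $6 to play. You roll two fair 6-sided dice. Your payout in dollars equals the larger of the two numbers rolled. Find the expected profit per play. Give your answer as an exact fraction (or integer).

-55/36 dollars

Distribution of the larger of the two numbers rolled: 1 w.p. 1/36, 2 w.p. 1/12, 3 w.p. 5/36, 4 w.p. 7/36, 5 w.p. 1/4, 6 w.p. 11/36
E[payout] = (1/36)·1 + (1/12)·2 + (5/36)·3 + (7/36)·4 + (1/4)·5 + (11/36)·6 = 161/36
Expected profit = 161/36 − 6 = -55/36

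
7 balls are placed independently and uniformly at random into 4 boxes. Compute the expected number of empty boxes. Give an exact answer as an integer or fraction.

Let Xⱼ=1 if box j is empty. P(Xⱼ=1) = ((4-1)/4)^7 = 2187/16384.
By linearity, E[#empty] = 4·2187/16384 = 2187/4096.

2187/4096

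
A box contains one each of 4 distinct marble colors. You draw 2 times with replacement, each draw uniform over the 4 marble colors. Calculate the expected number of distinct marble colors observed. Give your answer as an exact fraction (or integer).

7/4

Let Xⱼ=1 if type j appears at least once. P(Xⱼ=1) = 1 − ((4−1)/4)^2 = 7/16.
E[#distinct] = 4·7/16 = 7/4.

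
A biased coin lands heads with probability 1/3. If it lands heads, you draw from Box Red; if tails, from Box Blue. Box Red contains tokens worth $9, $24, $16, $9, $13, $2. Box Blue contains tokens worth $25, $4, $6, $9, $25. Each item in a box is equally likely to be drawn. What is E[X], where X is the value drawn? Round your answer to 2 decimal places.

$13.26

E[X | Box Red] = (9 + 24 + 16 + 9 + 13 + 2)/6 = 73/6
E[X | Box Blue] = (25 + 4 + 6 + 9 + 25)/5 = 69/5
E[X] = (1/3)·73/6 + (2/3)·69/5 = 1193/90 ≈ 13.26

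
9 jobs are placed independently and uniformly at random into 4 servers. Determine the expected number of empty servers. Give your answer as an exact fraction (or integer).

Let Xⱼ=1 if server j is empty. P(Xⱼ=1) = ((4-1)/4)^9 = 19683/262144.
By linearity, E[#empty] = 4·19683/262144 = 19683/65536.

19683/65536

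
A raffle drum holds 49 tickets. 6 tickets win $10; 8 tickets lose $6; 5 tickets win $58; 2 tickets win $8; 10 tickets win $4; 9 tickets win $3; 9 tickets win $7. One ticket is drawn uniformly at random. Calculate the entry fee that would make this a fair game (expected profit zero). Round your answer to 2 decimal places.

E[payout] = (6/49)·10 + (8/49)·(-6) + (5/49)·58 + (2/49)·8 + (10/49)·4 + (9/49)·3 + (9/49)·7 = 64/7
Fair fee = E[payout] = 64/7 ≈ $9.14

$9.14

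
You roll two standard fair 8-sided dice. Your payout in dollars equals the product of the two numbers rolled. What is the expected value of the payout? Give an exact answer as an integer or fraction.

Distribution of the product of the two numbers rolled: 1 w.p. 1/64, 2 w.p. 1/32, 3 w.p. 1/32, 4 w.p. 3/64, 5 w.p. 1/32, 6 w.p. 1/16, …
E[payout] = (1/64)·1 + (1/32)·2 + (1/32)·3 + (3/64)·4 + (1/32)·5 + (1/16)·6 + (1/32)·7 + (1/16)·8 + (1/64)·9 + (1/32)·10 + (1/16)·12 + (1/32)·14 + (1/32)·15 + (3/64)·16 + (1/32)·18 + (1/32)·20 + (1/32)·21 + (1/16)·24 + (1/64)·25 + (1/32)·28 + (1/32)·30 + (1/32)·32 + (1/32)·35 + (1/64)·36 + (1/32)·40 + (1/32)·42 + (1/32)·48 + (1/64)·49 + (1/32)·56 + (1/64)·64 = 81/4

81/4 dollars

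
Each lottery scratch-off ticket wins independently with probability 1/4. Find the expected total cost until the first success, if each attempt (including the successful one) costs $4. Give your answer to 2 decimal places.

E[#attempts] = 1/p = 4; E[cost] = 4·4 = 16.
≈ 16.00

$16.00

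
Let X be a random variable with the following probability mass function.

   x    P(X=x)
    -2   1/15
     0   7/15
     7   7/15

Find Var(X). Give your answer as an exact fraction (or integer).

E[X] = (1/15)·(-2) + (7/15)·0 + (7/15)·7 = 47/15
E[X²] = (1/15)·4 + (7/15)·0 + (7/15)·49 = 347/15
Var(X) = 347/15 − (47/15)² = 2996/225

2996/225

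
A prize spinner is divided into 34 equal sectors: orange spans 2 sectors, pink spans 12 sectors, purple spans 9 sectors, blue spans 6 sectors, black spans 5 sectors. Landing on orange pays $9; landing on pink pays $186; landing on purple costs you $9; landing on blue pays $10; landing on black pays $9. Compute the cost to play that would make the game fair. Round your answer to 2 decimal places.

E[payout] = (2/34)·9 + (12/34)·186 + (9/34)·(-9) + (6/34)·10 + (5/34)·9 = 1137/17
Fair fee = E[payout] = 1137/17 ≈ $66.88

$66.88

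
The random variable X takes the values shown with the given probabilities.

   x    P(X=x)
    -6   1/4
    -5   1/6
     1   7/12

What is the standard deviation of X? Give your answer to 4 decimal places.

3.2692

E[X] = -7/4, E[X²] = 55/4
Var(X) = E[X²] − (E[X])² = 55/4 − 49/16 = 171/16
SD(X) = √(171/16) ≈ 3.2692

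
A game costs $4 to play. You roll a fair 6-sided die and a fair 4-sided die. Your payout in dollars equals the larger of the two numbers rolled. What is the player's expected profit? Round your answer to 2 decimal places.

Distribution of the larger of the two numbers rolled: 1 w.p. 1/24, 2 w.p. 1/8, 3 w.p. 5/24, 4 w.p. 7/24, 5 w.p. 1/6, 6 w.p. 1/6
E[payout] = (1/24)·1 + (1/8)·2 + (5/24)·3 + (7/24)·4 + (1/6)·5 + (1/6)·6 = 47/12
Expected profit = 47/12 − 4 = -1/12 ≈ -$0.08

-$0.08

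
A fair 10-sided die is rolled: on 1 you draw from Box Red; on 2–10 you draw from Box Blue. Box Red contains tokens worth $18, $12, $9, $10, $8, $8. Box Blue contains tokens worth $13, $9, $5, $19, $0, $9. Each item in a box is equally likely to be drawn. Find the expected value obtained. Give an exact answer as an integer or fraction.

28/3 dollars

E[X | Box Red] = (18 + 12 + 9 + 10 + 8 + 8)/6 = 65/6
E[X | Box Blue] = (13 + 9 + 5 + 19 + 0 + 9)/6 = 55/6
E[X] = (1/10)·65/6 + (9/10)·55/6 = 28/3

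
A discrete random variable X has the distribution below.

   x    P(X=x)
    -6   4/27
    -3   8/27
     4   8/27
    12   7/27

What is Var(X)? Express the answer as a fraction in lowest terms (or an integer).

E[X] = (4/27)·(-6) + (8/27)·(-3) + (8/27)·4 + (7/27)·12 = 68/27
E[X²] = (4/27)·36 + (8/27)·9 + (8/27)·16 + (7/27)·144 = 1352/27
Var(X) = 1352/27 − (68/27)² = 31880/729

31880/729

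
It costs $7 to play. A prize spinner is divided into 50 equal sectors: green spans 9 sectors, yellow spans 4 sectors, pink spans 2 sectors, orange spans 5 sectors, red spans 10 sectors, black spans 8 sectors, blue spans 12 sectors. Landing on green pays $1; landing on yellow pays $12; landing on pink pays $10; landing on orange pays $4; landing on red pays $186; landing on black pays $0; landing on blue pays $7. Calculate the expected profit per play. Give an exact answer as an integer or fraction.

1691/50 dollars

E[payout] = (9/50)·1 + (4/50)·12 + (2/50)·10 + (5/50)·4 + (10/50)·186 + (8/50)·0 + (12/50)·7 = 2041/50
Expected profit = 2041/50 − 7 = 1691/50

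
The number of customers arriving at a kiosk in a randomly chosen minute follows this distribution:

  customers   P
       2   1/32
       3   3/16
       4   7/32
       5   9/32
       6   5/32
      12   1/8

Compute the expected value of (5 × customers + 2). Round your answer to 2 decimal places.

E[5x+2] = (1/32)·12 + (3/16)·17 + (7/32)·22 + (9/32)·27 + (5/32)·32 + (1/8)·62
     = 919/32 ≈ 28.72

28.72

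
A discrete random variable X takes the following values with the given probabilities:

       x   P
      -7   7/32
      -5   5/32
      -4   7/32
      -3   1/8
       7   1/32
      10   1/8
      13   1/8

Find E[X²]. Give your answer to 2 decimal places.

54.41

E[X²] = (7/32)·49 + (5/32)·25 + (7/32)·16 + (1/8)·9 + (1/32)·49 + (1/8)·100 + (1/8)·169
     = 1741/32 ≈ 54.41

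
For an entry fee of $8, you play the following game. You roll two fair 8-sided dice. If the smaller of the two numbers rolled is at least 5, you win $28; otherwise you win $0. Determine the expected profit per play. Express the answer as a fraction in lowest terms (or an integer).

-$1

E[payout] = (3/4)·0 + (1/4)·28 = 7
Expected profit = 7 − 8 = -1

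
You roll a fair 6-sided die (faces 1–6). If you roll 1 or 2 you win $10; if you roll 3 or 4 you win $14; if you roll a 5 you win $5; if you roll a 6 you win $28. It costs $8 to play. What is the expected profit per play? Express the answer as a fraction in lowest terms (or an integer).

E[payout] = (1/6)·5 + (1/3)·10 + (1/3)·14 + (1/6)·28 = 27/2
Expected profit = 27/2 − 8 = 11/2

11/2 dollars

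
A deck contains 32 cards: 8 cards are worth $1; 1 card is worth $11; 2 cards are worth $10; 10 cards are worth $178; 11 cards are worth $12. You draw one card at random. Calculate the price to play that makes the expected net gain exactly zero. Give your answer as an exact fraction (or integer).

1951/32 dollars

E[payout] = (8/32)·1 + (1/32)·11 + (2/32)·10 + (10/32)·178 + (11/32)·12 = 1951/32
Fair fee = E[payout] = 1951/32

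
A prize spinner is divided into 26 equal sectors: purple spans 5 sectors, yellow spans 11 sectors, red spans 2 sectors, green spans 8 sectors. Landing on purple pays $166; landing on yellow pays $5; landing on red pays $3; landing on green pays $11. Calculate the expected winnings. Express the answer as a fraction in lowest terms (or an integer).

979/26 dollars

E[payout] = (5/26)·166 + (11/26)·5 + (2/26)·3 + (8/26)·11 = 979/26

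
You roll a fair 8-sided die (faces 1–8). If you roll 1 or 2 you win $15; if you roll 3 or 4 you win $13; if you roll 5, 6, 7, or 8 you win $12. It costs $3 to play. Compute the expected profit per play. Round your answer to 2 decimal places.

E[payout] = (1/2)·12 + (1/4)·13 + (1/4)·15 = 13
Expected profit = 13 − 3 = 10 ≈ $10.00

$10.00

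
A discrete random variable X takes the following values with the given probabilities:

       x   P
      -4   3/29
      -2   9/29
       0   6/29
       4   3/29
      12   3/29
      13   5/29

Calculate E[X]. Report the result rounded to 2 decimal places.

2.86

E[X] = (3/29)·(-4) + (9/29)·(-2) + (6/29)·0 + (3/29)·4 + (3/29)·12 + (5/29)·13
     = 83/29 ≈ 2.86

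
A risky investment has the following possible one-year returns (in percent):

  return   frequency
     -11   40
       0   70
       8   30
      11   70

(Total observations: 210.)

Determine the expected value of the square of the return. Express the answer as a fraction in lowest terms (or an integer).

1523/21

Total = 210, so P(return=-11) = 40/210, etc.
E[X²] = (4/21)·121 + (1/3)·0 + (1/7)·64 + (1/3)·121
     = 1523/21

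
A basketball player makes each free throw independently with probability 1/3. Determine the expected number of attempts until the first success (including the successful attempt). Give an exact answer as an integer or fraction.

For a geometric distribution, E[trials] = 1/p = 1/(1/3) = 3.

3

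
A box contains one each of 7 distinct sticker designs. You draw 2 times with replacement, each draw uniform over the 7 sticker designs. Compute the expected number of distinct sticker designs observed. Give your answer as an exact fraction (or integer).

Let Xⱼ=1 if type j appears at least once. P(Xⱼ=1) = 1 − ((7−1)/7)^2 = 13/49.
E[#distinct] = 7·13/49 = 13/7.

13/7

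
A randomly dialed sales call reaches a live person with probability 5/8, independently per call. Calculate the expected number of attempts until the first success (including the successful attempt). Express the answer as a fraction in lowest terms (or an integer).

For a geometric distribution, E[trials] = 1/p = 1/(5/8) = 8/5.

8/5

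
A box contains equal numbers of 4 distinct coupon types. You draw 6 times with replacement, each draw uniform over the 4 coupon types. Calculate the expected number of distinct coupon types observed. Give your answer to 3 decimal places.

Let Xⱼ=1 if type j appears at least once. P(Xⱼ=1) = 1 − ((4−1)/4)^6 = 3367/4096.
E[#distinct] = 4·3367/4096 = 3367/1024.
≈ 3.288

3.288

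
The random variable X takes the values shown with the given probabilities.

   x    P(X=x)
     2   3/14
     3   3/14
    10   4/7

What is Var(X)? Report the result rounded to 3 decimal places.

E[X] = (3/14)·2 + (3/14)·3 + (4/7)·10 = 95/14
E[X²] = (3/14)·4 + (3/14)·9 + (4/7)·100 = 839/14
Var(X) = 839/14 − (95/14)² = 2721/196 ≈ 13.883

13.883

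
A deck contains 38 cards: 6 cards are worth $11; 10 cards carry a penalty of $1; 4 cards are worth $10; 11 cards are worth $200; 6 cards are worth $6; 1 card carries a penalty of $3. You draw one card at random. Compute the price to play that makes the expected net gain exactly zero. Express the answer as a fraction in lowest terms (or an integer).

E[payout] = (6/38)·11 + (10/38)·(-1) + (4/38)·10 + (11/38)·200 + (6/38)·6 + (1/38)·(-3) = 2329/38
Fair fee = E[payout] = 2329/38

2329/38 dollars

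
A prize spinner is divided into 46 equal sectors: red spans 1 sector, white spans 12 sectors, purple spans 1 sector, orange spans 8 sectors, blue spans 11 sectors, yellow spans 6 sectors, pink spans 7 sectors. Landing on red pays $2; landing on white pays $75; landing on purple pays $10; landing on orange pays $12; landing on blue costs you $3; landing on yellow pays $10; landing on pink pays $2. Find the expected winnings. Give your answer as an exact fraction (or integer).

E[payout] = (1/46)·2 + (12/46)·75 + (1/46)·10 + (8/46)·12 + (11/46)·(-3) + (6/46)·10 + (7/46)·2 = 1049/46

1049/46 dollars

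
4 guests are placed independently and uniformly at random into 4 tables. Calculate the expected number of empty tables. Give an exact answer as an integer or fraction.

Let Xⱼ=1 if table j is empty. P(Xⱼ=1) = ((4-1)/4)^4 = 81/256.
By linearity, E[#empty] = 4·81/256 = 81/64.

81/64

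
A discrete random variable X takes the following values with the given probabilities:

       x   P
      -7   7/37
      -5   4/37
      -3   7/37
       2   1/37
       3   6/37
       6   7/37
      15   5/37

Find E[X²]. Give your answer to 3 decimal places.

52.459

E[X²] = (7/37)·49 + (4/37)·25 + (7/37)·9 + (1/37)·4 + (6/37)·9 + (7/37)·36 + (5/37)·225
     = 1941/37 ≈ 52.459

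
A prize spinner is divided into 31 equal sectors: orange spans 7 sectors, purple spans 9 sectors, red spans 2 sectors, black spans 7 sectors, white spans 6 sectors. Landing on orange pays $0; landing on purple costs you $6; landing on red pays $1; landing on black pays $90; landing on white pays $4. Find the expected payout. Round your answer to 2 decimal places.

E[payout] = (7/31)·0 + (9/31)·(-6) + (2/31)·1 + (7/31)·90 + (6/31)·4 = 602/31
≈ $19.42

$19.42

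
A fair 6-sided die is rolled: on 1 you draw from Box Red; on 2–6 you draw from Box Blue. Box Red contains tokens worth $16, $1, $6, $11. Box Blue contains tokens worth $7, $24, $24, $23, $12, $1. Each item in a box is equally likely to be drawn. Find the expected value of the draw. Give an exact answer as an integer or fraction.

253/18 dollars

E[X | Box Red] = (16 + 1 + 6 + 11)/4 = 17/2
E[X | Box Blue] = (7 + 24 + 24 + 23 + 12 + 1)/6 = 91/6
E[X] = (1/6)·17/2 + (5/6)·91/6 = 253/18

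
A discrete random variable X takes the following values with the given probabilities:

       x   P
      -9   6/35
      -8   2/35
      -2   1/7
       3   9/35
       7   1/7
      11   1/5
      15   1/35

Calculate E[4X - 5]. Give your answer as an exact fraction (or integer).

121/35

E[4x-5] = (6/35)·(-41) + (2/35)·(-37) + (1/7)·(-13) + (9/35)·7 + (1/7)·23 + (1/5)·39 + (1/35)·55
     = 121/35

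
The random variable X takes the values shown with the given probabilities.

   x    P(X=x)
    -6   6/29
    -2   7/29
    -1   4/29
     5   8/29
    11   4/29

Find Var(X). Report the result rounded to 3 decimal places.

31.068

E[X] = (6/29)·(-6) + (7/29)·(-2) + (4/29)·(-1) + (8/29)·5 + (4/29)·11 = 30/29
E[X²] = (6/29)·36 + (7/29)·4 + (4/29)·1 + (8/29)·25 + (4/29)·121 = 932/29
Var(X) = 932/29 − (30/29)² = 26128/841 ≈ 31.068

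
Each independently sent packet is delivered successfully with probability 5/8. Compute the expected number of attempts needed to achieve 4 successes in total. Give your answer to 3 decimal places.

6.400

By linearity (sum of 4 independent geometric waits), E[trials] = 4/p = 4/(5/8) = 32/5.
≈ 6.400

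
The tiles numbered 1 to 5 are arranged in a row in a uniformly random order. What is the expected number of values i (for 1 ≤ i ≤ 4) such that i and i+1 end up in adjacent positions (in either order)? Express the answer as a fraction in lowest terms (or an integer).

8/5

For each i ∈ {1,…,4}, let Xᵢ = 1 if i and i+1 are adjacent. P(Xᵢ=1) = 2·(5−1)!/5! = 2/5.
By linearity, E[ΣXᵢ] = (4)·(2/5) = 8/5.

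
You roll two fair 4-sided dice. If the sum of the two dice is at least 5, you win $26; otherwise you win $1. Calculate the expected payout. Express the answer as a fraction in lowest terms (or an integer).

133/8 dollars

E[payout] = (3/8)·1 + (5/8)·26 = 133/8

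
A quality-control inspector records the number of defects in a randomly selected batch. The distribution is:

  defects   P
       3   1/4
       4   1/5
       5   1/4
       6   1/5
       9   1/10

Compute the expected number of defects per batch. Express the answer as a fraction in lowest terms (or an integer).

49/10

E[X] = (1/4)·3 + (1/5)·4 + (1/4)·5 + (1/5)·6 + (1/10)·9
     = 49/10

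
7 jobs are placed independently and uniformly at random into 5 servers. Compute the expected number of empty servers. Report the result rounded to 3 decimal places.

Let Xⱼ=1 if server j is empty. P(Xⱼ=1) = ((5-1)/5)^7 = 16384/78125.
By linearity, E[#empty] = 5·16384/78125 = 16384/15625.
≈ 1.049

1.049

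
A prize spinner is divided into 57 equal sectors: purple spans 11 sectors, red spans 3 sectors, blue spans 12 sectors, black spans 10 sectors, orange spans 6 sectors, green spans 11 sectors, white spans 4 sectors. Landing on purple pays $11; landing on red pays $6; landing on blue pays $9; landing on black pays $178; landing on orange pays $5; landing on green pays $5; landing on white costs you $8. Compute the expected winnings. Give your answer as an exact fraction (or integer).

2080/57 dollars

E[payout] = (11/57)·11 + (3/57)·6 + (12/57)·9 + (10/57)·178 + (6/57)·5 + (11/57)·5 + (4/57)·(-8) = 2080/57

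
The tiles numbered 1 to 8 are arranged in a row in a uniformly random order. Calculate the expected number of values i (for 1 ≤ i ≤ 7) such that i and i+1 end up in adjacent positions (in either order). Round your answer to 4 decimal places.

1.7500

For each i ∈ {1,…,7}, let Xᵢ = 1 if i and i+1 are adjacent. P(Xᵢ=1) = 2·(8−1)!/8! = 2/8.
By linearity, E[ΣXᵢ] = (7)·(2/8) = 7/4.
≈ 1.7500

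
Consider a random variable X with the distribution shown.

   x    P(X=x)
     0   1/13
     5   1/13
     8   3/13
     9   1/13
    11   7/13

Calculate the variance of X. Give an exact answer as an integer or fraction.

1660/169

E[X] = (1/13)·0 + (1/13)·5 + (3/13)·8 + (1/13)·9 + (7/13)·11 = 115/13
E[X²] = (1/13)·0 + (1/13)·25 + (3/13)·64 + (1/13)·81 + (7/13)·121 = 1145/13
Var(X) = 1145/13 − (115/13)² = 1660/169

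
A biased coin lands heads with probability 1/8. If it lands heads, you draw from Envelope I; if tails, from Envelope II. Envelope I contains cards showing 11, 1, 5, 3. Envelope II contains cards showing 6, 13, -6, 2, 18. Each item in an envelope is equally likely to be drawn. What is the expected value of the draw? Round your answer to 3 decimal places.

6.400

E[X | Envelope I] = (11 + 1 + 5 + 3)/4 = 5
E[X | Envelope II] = (6 + 13 − 6 + 2 + 18)/5 = 33/5
E[X] = (1/8)·5 + (7/8)·33/5 = 32/5 ≈ 6.400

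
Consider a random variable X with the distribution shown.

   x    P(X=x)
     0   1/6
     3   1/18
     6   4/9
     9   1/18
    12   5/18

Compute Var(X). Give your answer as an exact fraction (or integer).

E[X] = (1/6)·0 + (1/18)·3 + (4/9)·6 + (1/18)·9 + (5/18)·12 = 20/3
E[X²] = (1/6)·0 + (1/18)·9 + (4/9)·36 + (1/18)·81 + (5/18)·144 = 61
Var(X) = 61 − (20/3)² = 149/9

149/9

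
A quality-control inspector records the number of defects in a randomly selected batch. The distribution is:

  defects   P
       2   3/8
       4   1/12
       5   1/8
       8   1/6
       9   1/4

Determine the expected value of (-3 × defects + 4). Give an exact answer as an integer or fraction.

E[-3x+4] = (3/8)·(-2) + (1/12)·(-8) + (1/8)·(-11) + (1/6)·(-20) + (1/4)·(-23)
     = -95/8

-95/8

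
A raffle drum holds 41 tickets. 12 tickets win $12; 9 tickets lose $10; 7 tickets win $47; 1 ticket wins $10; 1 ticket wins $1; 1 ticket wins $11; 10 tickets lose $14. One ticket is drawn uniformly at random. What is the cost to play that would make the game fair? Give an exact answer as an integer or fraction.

E[payout] = (12/41)·12 + (9/41)·(-10) + (7/41)·47 + (1/41)·10 + (1/41)·1 + (1/41)·11 + (10/41)·(-14) = 265/41
Fair fee = E[payout] = 265/41

265/41 dollars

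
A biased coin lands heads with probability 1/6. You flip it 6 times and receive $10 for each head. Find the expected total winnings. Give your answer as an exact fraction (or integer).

E[#heads] = 6·1/6 = 1 (linearity over flips).
E[winnings] = 10·1 = 10.

$10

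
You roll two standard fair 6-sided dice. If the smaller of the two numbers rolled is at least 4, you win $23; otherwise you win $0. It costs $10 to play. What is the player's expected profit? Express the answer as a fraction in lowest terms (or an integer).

E[payout] = (3/4)·0 + (1/4)·23 = 23/4
Expected profit = 23/4 − 10 = -17/4

-17/4 dollars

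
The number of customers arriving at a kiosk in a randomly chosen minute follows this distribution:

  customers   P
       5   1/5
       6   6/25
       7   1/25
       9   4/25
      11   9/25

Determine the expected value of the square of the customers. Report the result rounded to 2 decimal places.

72.12

E[X²] = (1/5)·25 + (6/25)·36 + (1/25)·49 + (4/25)·81 + (9/25)·121
     = 1803/25 ≈ 72.12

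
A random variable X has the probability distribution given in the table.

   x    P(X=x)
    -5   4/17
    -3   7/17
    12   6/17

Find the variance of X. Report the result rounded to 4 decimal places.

E[X] = (4/17)·(-5) + (7/17)·(-3) + (6/17)·12 = 31/17
E[X²] = (4/17)·25 + (7/17)·9 + (6/17)·144 = 1027/17
Var(X) = 1027/17 − (31/17)² = 16498/289 ≈ 57.0865

57.0865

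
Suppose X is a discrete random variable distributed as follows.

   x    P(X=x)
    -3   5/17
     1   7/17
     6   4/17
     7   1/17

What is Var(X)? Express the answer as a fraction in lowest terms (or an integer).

3636/289

E[X] = (5/17)·(-3) + (7/17)·1 + (4/17)·6 + (1/17)·7 = 23/17
E[X²] = (5/17)·9 + (7/17)·1 + (4/17)·36 + (1/17)·49 = 245/17
Var(X) = 245/17 − (23/17)² = 3636/289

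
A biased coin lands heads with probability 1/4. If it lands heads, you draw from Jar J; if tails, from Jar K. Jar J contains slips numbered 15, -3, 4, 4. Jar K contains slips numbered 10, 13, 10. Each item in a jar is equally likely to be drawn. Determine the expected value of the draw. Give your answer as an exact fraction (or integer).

19/2

E[X | Jar J] = (15 − 3 + 4 + 4)/4 = 5
E[X | Jar K] = (10 + 13 + 10)/3 = 11
E[X] = (1/4)·5 + (3/4)·11 = 19/2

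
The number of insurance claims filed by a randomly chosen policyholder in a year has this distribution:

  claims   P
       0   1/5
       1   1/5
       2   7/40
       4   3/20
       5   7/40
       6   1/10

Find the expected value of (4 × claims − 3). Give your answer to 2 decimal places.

7.50

E[4x-3] = (1/5)·(-3) + (1/5)·1 + (7/40)·5 + (3/20)·13 + (7/40)·17 + (1/10)·21
     = 15/2 ≈ 7.50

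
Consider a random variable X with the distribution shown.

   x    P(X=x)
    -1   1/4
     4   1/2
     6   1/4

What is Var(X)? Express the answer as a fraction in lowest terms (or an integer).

107/16

E[X] = (1/4)·(-1) + (1/2)·4 + (1/4)·6 = 13/4
E[X²] = (1/4)·1 + (1/2)·16 + (1/4)·36 = 69/4
Var(X) = 69/4 − (13/4)² = 107/16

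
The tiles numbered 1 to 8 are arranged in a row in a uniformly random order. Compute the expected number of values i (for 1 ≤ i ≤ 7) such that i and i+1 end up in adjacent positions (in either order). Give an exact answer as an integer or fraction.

7/4

For each i ∈ {1,…,7}, let Xᵢ = 1 if i and i+1 are adjacent. P(Xᵢ=1) = 2·(8−1)!/8! = 2/8.
By linearity, E[ΣXᵢ] = (7)·(2/8) = 7/4.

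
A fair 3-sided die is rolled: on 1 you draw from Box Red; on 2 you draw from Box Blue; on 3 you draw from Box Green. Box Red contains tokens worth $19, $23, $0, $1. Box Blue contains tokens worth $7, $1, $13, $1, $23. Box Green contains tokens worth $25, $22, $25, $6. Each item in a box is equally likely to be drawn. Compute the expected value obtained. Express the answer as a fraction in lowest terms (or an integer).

E[X | Box Red] = (19 + 23 + 0 + 1)/4 = 43/4
E[X | Box Blue] = (7 + 1 + 13 + 1 + 23)/5 = 9
E[X | Box Green] = (25 + 22 + 25 + 6)/4 = 39/2
E[X] = (1/3)·43/4 + (1/3)·9 + (1/3)·39/2 = 157/12

157/12 dollars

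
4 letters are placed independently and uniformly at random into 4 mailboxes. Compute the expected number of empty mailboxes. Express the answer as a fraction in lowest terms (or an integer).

81/64

Let Xⱼ=1 if mailbox j is empty. P(Xⱼ=1) = ((4-1)/4)^4 = 81/256.
By linearity, E[#empty] = 4·81/256 = 81/64.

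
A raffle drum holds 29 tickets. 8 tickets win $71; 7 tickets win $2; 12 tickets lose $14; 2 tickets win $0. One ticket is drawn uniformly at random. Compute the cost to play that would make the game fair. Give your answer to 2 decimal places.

E[payout] = (8/29)·71 + (7/29)·2 + (12/29)·(-14) + (2/29)·0 = 414/29
Fair fee = E[payout] = 414/29 ≈ $14.28

$14.28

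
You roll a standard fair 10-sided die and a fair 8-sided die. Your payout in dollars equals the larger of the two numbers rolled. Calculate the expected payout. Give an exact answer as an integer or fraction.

131/20 dollars

Distribution of the larger of the two numbers rolled: 1 w.p. 1/80, 2 w.p. 3/80, 3 w.p. 1/16, 4 w.p. 7/80, 5 w.p. 9/80, 6 w.p. 11/80, …
E[payout] = (1/80)·1 + (3/80)·2 + (1/16)·3 + (7/80)·4 + (9/80)·5 + (11/80)·6 + (13/80)·7 + (3/16)·8 + (1/10)·9 + (1/10)·10 = 131/20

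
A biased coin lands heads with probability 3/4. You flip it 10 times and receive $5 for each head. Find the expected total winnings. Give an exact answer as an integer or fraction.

75/2 dollars

E[#heads] = 10·3/4 = 15/2 (linearity over flips).
E[winnings] = 5·15/2 = 75/2.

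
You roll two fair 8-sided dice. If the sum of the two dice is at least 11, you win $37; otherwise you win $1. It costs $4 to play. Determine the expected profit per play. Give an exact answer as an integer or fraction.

141/16 dollars

E[payout] = (43/64)·1 + (21/64)·37 = 205/16
Expected profit = 205/16 − 4 = 141/16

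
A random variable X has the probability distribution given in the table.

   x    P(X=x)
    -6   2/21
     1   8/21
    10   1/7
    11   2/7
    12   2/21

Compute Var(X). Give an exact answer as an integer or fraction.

15818/441

E[X] = (2/21)·(-6) + (8/21)·1 + (1/7)·10 + (2/7)·11 + (2/21)·12 = 116/21
E[X²] = (2/21)·36 + (8/21)·1 + (1/7)·100 + (2/7)·121 + (2/21)·144 = 1394/21
Var(X) = 1394/21 − (116/21)² = 15818/441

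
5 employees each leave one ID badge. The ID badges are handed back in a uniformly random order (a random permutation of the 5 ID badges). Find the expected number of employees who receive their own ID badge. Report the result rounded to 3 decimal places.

1.000

Let Xᵢ = 1 if person i gets their own ID badge. For each i, P(Xᵢ=1) = 1/5.
By linearity of expectation, E[X₁+…+X_5] = 5·(1/5) = 1.
≈ 1.000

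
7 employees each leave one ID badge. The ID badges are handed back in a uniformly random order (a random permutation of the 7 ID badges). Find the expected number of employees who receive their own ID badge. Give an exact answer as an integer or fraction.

Let Xᵢ = 1 if person i gets their own ID badge. For each i, P(Xᵢ=1) = 1/7.
By linearity of expectation, E[X₁+…+X_7] = 7·(1/7) = 1.

1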